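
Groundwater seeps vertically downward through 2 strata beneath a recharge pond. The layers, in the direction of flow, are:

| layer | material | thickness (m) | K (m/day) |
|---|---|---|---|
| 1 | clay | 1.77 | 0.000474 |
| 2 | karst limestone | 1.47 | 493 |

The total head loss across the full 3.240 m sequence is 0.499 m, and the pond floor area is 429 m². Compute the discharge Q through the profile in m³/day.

Flow is perpendicular to layering, so the layers act in series and the equivalent K is the thickness-weighted harmonic mean.
Total thickness L = 1.77 + 1.47 = 3.240 m.
Σ(b_i/K_i) = 1.77/0.000474 + 1.47/493 = 3734 d.
K_eq = L / Σ(b_i/K_i) = 3.240 / 3734 = 0.0008677 m/day.
Q = K_eq · A · (Δh/L) = 0.0008677 × 429 × (0.499/3.240) = 0.05733 m³/day.

0.0573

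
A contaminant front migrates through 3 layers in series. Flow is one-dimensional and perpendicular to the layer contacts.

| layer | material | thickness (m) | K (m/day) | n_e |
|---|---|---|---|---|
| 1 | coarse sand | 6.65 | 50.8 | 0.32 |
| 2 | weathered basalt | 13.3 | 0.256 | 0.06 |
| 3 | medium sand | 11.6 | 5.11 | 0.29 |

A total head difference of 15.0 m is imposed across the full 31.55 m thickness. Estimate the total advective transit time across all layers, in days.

22.8

With flow normal to the layers, continuity requires the same specific discharge q through every layer.
Σ(b_i/K_i) = 6.65/50.8 + 13.3/0.256 + 11.6/5.11 = 54.35 d.
q = Δh / Σ(b_i/K_i) = 15.0 / 54.35 = 0.2760 m/day.
In each layer the seepage velocity is v_i = q/n_i, so the layer transit time is t_i = b_i·n_i / q:
  layer 1 (coarse sand): t_1 = 6.65 × 0.32 / 0.2760 = 7.711 d
  layer 2 (weathered basalt): t_2 = 13.3 × 0.06 / 0.2760 = 2.892 d
  layer 3 (medium sand): t_3 = 11.6 × 0.29 / 0.2760 = 12.19 d
Total t = Σ t_i = 22.79 days.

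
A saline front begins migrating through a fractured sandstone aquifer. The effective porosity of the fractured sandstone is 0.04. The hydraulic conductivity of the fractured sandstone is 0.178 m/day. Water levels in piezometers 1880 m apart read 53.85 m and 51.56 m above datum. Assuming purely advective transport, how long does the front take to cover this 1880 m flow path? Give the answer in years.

Hydraulic gradient i = (53.85 − 51.56) / 1880 = 2.29 / 1880 = 0.001218.
Darcy flux q = K · i = 0.1780 × 0.001218 = 0.0002168 m/day.
Seepage velocity v = q / n_e = 0.0002168 / 0.04 = 0.005420 m/day.
Travel time t = L / v = 1880 / 0.005420 = 3.468e+05 days = 949.6 years.

950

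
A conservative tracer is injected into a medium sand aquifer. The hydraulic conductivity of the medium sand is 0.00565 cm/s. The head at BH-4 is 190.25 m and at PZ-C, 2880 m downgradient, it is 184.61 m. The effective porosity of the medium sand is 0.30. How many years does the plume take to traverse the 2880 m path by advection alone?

Convert K: 0.00565 cm/s × 864 = 4.882 m/day.
Hydraulic gradient i = (190.25 − 184.61) / 2880 = 5.64 / 2880 = 0.001958.
Darcy flux q = K · i = 4.882 × 0.001958 = 0.009560 m/day.
Seepage velocity v = q / n_e = 0.009560 / 0.30 = 0.03187 m/day.
Travel time t = L / v = 2880 / 0.03187 = 90378 days = 247.4 years.

247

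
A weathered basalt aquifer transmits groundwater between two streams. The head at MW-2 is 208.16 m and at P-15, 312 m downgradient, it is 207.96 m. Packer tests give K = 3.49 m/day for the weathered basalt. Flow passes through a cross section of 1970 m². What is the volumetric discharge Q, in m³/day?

Hydraulic gradient i = (208.16 − 207.96) / 312 = 0.2 / 312 = 0.0006410.
Darcy's law: Q = K · A · i = 3.490 × 1970 × 0.0006410 = 4.407 m³/day.

4.41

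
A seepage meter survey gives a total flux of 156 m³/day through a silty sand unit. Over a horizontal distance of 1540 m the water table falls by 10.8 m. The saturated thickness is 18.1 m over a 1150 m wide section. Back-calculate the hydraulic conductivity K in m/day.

Cross-sectional area A = 1150 × 18.1 = 20815 m².
Hydraulic gradient i = Δh / L = 10.8 / 1540 = 0.007013.
From Q = K·A·i, K = Q / (A·i) = 156 / (20815 × 0.007013) = 1.069 m/day.

1.07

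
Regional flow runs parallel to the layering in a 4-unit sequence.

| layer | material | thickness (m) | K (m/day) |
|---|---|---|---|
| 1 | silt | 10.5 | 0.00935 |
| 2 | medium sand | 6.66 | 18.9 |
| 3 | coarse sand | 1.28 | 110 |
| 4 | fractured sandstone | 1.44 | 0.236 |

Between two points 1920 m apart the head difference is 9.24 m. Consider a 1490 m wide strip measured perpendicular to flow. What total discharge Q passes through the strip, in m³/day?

Flow is parallel to layering, so each bed carries its own Darcy discharge and the transmissivities add.
Σ(K_i·b_i) = 0.00935×10.5 + 18.9×6.66 + 110×1.28 + 0.236×1.44 = 267.1 m²/day.
Hydraulic gradient i = Δh / L = 9.24 / 1920 = 0.004812.
Q = Σ(K_i·b_i) · W · i = 267.1 × 1490 × 0.004812 = 1915 m³/day.

1920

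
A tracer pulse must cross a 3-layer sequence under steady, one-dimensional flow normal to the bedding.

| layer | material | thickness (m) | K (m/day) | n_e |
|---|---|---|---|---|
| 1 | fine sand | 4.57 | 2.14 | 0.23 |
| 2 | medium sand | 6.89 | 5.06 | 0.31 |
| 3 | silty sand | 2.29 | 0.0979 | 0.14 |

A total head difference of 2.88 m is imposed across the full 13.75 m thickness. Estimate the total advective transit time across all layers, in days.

With flow normal to the layers, continuity requires the same specific discharge q through every layer.
Σ(b_i/K_i) = 4.57/2.14 + 6.89/5.06 + 2.29/0.0979 = 26.89 d.
q = Δh / Σ(b_i/K_i) = 2.88 / 26.89 = 0.1071 m/day.
In each layer the seepage velocity is v_i = q/n_i, so the layer transit time is t_i = b_i·n_i / q:
  layer 1 (fine sand): t_1 = 4.57 × 0.23 / 0.1071 = 9.813 d
  layer 2 (medium sand): t_2 = 6.89 × 0.31 / 0.1071 = 19.94 d
  layer 3 (silty sand): t_3 = 2.29 × 0.14 / 0.1071 = 2.993 d
Total t = Σ t_i = 32.75 days.

32.7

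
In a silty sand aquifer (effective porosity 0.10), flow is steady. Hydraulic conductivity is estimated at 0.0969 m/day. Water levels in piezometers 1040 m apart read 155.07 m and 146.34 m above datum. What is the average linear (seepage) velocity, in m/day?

Hydraulic gradient i = (155.07 − 146.34) / 1040 = 8.73 / 1040 = 0.008394.
Darcy flux q = K · i = 0.09690 × 0.008394 = 0.0008134 m/day.
Seepage velocity v = q / n_e = 0.0008134 / 0.10 = 0.008134 m/day.

0.00813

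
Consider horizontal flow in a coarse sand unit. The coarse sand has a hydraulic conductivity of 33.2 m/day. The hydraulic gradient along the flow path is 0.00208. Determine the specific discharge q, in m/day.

Hydraulic gradient i = 0.00208.
Specific discharge q = K · i = 33.20 × 0.002080 = 0.06906 m/day.

0.0691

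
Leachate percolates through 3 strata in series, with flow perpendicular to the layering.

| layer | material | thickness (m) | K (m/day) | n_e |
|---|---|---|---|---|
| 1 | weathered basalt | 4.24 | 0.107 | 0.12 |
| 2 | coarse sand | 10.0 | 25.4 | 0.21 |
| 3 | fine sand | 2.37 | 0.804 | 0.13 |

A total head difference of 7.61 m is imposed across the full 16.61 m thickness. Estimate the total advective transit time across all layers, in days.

With flow normal to the layers, continuity requires the same specific discharge q through every layer.
Σ(b_i/K_i) = 4.24/0.107 + 10.0/25.4 + 2.37/0.804 = 42.97 d.
q = Δh / Σ(b_i/K_i) = 7.61 / 42.97 = 0.1771 m/day.
In each layer the seepage velocity is v_i = q/n_i, so the layer transit time is t_i = b_i·n_i / q:
  layer 1 (weathered basalt): t_1 = 4.24 × 0.12 / 0.1771 = 2.873 d
  layer 2 (coarse sand): t_2 = 10.0 × 0.21 / 0.1771 = 11.86 d
  layer 3 (fine sand): t_3 = 2.37 × 0.13 / 0.1771 = 1.740 d
Total t = Σ t_i = 16.47 days.

16.5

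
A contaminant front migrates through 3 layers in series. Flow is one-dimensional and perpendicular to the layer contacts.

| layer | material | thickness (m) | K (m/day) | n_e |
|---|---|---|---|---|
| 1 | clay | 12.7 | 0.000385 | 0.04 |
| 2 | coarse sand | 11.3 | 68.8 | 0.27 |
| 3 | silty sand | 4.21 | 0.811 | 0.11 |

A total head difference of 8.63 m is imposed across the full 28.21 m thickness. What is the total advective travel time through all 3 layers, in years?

With flow normal to the layers, continuity requires the same specific discharge q through every layer.
Σ(b_i/K_i) = 12.7/0.000385 + 11.3/68.8 + 4.21/0.811 = 32992 d.
q = Δh / Σ(b_i/K_i) = 8.63 / 32992 = 0.0002616 m/day.
In each layer the seepage velocity is v_i = q/n_i, so the layer transit time is t_i = b_i·n_i / q:
  layer 1 (clay): t_1 = 12.7 × 0.04 / 0.0002616 = 1942 d
  layer 2 (coarse sand): t_2 = 11.3 × 0.27 / 0.0002616 = 11664 d
  layer 3 (silty sand): t_3 = 4.21 × 0.11 / 0.0002616 = 1770 d
Total t = Σ t_i = 15376 days = 42.10 years.

42.1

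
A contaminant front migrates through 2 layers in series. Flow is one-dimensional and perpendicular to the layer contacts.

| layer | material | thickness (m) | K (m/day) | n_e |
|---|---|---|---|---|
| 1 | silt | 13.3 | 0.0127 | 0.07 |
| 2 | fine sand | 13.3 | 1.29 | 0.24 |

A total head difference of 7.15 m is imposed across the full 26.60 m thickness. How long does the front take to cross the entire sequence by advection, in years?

With flow normal to the layers, continuity requires the same specific discharge q through every layer.
Σ(b_i/K_i) = 13.3/0.0127 + 13.3/1.29 = 1058 d.
q = Δh / Σ(b_i/K_i) = 7.15 / 1058 = 0.006761 m/day.
In each layer the seepage velocity is v_i = q/n_i, so the layer transit time is t_i = b_i·n_i / q:
  layer 1 (silt): t_1 = 13.3 × 0.07 / 0.006761 = 137.7 d
  layer 2 (fine sand): t_2 = 13.3 × 0.24 / 0.006761 = 472.1 d
Total t = Σ t_i = 609.8 days = 1.670 years.

1.67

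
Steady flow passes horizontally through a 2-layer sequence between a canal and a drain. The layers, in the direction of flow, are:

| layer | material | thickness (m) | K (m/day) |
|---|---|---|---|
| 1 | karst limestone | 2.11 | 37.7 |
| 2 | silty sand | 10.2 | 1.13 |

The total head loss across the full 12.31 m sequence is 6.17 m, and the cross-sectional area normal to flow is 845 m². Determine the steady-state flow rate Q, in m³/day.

574

Flow is perpendicular to layering, so the layers act in series and the equivalent K is the thickness-weighted harmonic mean.
Total thickness L = 2.11 + 10.2 = 12.31 m.
Σ(b_i/K_i) = 2.11/37.7 + 10.2/1.13 = 9.083 d.
K_eq = L / Σ(b_i/K_i) = 12.31 / 9.083 = 1.355 m/day.
Q = K_eq · A · (Δh/L) = 1.355 × 845 × (6.17/12.31) = 574.0 m³/day.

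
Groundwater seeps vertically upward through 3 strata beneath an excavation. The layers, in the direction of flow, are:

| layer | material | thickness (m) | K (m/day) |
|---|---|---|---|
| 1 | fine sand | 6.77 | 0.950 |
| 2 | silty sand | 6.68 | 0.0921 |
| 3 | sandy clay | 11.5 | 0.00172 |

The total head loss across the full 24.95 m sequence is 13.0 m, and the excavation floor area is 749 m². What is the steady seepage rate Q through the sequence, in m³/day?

Flow is perpendicular to layering, so the layers act in series and the equivalent K is the thickness-weighted harmonic mean.
Total thickness L = 6.77 + 6.68 + 11.5 = 24.95 m.
Σ(b_i/K_i) = 6.77/0.950 + 6.68/0.0921 + 11.5/0.00172 = 6766 d.
K_eq = L / Σ(b_i/K_i) = 24.95 / 6766 = 0.003688 m/day.
Q = K_eq · A · (Δh/L) = 0.003688 × 749 × (13.0/24.95) = 1.439 m³/day.

1.44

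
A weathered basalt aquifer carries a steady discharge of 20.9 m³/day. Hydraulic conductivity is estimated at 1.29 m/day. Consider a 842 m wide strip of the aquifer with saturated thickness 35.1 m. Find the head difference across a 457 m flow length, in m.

0.251

Cross-sectional area A = 842 × 35.1 = 29554 m².
From Q = K·A·i, i = Q / (K·A) = 20.9 / (1.290 × 29554) = 0.0005482.
Head loss Δh = i · L = 0.0005482 × 457 = 0.2505 m.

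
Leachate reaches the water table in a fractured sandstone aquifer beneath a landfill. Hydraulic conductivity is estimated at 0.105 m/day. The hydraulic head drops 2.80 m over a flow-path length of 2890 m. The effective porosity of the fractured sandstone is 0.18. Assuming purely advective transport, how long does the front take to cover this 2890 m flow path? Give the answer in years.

14000

Hydraulic gradient i = Δh / L = 2.80 / 2890 = 0.0009689.
Darcy flux q = K · i = 0.1050 × 0.0009689 = 0.0001017 m/day.
Seepage velocity v = q / n_e = 0.0001017 / 0.18 = 0.0005652 m/day.
Travel time t = L / v = 2890 / 0.0005652 = 5.114e+06 days = 14000 years.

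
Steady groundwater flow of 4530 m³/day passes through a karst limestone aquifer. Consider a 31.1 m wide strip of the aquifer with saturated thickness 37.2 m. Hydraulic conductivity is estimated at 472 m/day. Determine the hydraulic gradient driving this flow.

0.00830

Cross-sectional area A = 31.1 × 37.2 = 1157 m².
From Q = K·A·i, i = Q / (K·A) = 4530 / (472.0 × 1157) = 0.008296.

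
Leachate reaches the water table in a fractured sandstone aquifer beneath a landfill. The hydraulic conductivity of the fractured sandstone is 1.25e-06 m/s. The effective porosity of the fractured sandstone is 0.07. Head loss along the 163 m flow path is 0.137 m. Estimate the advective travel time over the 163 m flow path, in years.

Convert K: 1.25e-06 m/s × 86400 = 0.1080 m/day.
Hydraulic gradient i = Δh / L = 0.137 / 163 = 0.0008405.
Darcy flux q = K · i = 0.1080 × 0.0008405 = 9.077e-05 m/day.
Seepage velocity v = q / n_e = 9.077e-05 / 0.07 = 0.001297 m/day.
Travel time t = L / v = 163 / 0.001297 = 1.257e+05 days = 344.1 years.

344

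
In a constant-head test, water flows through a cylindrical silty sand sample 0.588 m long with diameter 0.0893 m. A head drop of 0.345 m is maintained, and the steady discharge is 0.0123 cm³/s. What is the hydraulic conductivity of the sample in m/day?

0.289

Cross-sectional area A = π·(d/2)² = π × (0.0893/2)² = 0.006263 m².
Convert discharge: 0.0123 cm³/s = 1.230e-08 m³/s.
Darcy's law rearranged: K = Q·L / (A·Δh) = 1.230e-08 × 0.588 / (0.006263 × 0.345) = 3.347e-06 m/s = 0.2892 m/day.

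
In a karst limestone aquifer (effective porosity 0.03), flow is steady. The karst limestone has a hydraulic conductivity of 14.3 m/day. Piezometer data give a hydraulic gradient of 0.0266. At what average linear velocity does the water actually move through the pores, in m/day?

12.7

Hydraulic gradient i = 0.0266.
Darcy flux q = K · i = 14.30 × 0.02660 = 0.3804 m/day.
Seepage velocity v = q / n_e = 0.3804 / 0.03 = 12.68 m/day.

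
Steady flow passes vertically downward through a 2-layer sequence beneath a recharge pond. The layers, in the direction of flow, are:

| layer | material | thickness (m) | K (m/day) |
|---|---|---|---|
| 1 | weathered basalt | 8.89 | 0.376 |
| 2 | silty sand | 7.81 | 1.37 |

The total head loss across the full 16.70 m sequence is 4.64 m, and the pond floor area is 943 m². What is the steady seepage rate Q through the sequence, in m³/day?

149

Flow is perpendicular to layering, so the layers act in series and the equivalent K is the thickness-weighted harmonic mean.
Total thickness L = 8.89 + 7.81 = 16.70 m.
Σ(b_i/K_i) = 8.89/0.376 + 7.81/1.37 = 29.34 d.
K_eq = L / Σ(b_i/K_i) = 16.70 / 29.34 = 0.5691 m/day.
Q = K_eq · A · (Δh/L) = 0.5691 × 943 × (4.64/16.70) = 149.1 m³/day.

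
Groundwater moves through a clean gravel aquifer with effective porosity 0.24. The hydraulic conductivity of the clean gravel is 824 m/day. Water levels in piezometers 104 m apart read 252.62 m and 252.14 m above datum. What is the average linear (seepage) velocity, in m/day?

15.8

Hydraulic gradient i = (252.62 − 252.14) / 104 = 0.48 / 104 = 0.004615.
Darcy flux q = K · i = 824.0 × 0.004615 = 3.803 m/day.
Seepage velocity v = q / n_e = 3.803 / 0.24 = 15.85 m/day.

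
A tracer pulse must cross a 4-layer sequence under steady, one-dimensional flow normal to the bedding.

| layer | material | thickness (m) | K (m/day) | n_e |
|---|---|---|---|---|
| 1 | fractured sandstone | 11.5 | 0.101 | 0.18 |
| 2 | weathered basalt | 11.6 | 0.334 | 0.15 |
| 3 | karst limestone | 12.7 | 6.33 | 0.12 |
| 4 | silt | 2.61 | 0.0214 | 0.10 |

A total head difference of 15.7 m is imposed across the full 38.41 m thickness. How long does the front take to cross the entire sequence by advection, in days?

97.1

With flow normal to the layers, continuity requires the same specific discharge q through every layer.
Σ(b_i/K_i) = 11.5/0.101 + 11.6/0.334 + 12.7/6.33 + 2.61/0.0214 = 272.6 d.
q = Δh / Σ(b_i/K_i) = 15.7 / 272.6 = 0.05760 m/day.
In each layer the seepage velocity is v_i = q/n_i, so the layer transit time is t_i = b_i·n_i / q:
  layer 1 (fractured sandstone): t_1 = 11.5 × 0.18 / 0.05760 = 35.94 d
  layer 2 (weathered basalt): t_2 = 11.6 × 0.15 / 0.05760 = 30.21 d
  layer 3 (karst limestone): t_3 = 12.7 × 0.12 / 0.05760 = 26.46 d
  layer 4 (silt): t_4 = 2.61 × 0.10 / 0.05760 = 4.531 d
Total t = Σ t_i = 97.13 days.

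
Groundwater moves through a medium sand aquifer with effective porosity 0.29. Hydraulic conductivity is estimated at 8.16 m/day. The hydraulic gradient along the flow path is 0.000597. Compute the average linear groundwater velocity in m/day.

0.0168

Hydraulic gradient i = 0.000597.
Darcy flux q = K · i = 8.160 × 0.0005970 = 0.004872 m/day.
Seepage velocity v = q / n_e = 0.004872 / 0.29 = 0.01680 m/day.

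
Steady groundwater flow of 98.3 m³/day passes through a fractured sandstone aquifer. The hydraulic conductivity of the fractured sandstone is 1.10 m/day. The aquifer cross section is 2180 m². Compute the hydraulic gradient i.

0.0410

From Q = K·A·i, i = Q / (K·A) = 98.3 / (1.100 × 2180) = 0.04099.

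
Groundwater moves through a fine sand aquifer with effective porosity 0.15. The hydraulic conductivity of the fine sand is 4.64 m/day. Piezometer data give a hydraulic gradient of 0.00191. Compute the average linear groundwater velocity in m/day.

Hydraulic gradient i = 0.00191.
Darcy flux q = K · i = 4.640 × 0.001910 = 0.008862 m/day.
Seepage velocity v = q / n_e = 0.008862 / 0.15 = 0.05908 m/day.

0.0591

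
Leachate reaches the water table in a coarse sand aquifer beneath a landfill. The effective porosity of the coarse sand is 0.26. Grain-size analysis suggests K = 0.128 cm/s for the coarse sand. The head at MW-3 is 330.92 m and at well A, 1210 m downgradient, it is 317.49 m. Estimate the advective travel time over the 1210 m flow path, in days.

256

Convert K: 0.128 cm/s × 864 = 110.6 m/day.
Hydraulic gradient i = (330.92 − 317.49) / 1210 = 13.43 / 1210 = 0.01110.
Darcy flux q = K · i = 110.6 × 0.01110 = 1.227 m/day.
Seepage velocity v = q / n_e = 1.227 / 0.26 = 4.721 m/day.
Travel time t = L / v = 1210 / 4.721 = 256.3 days.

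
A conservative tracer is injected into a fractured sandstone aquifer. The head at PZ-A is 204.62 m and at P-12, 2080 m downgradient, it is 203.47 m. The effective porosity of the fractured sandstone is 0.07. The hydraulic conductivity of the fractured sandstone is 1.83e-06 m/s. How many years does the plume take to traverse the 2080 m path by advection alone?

Convert K: 1.83e-06 m/s × 86400 = 0.1581 m/day.
Hydraulic gradient i = (204.62 − 203.47) / 2080 = 1.15 / 2080 = 0.0005529.
Darcy flux q = K · i = 0.1581 × 0.0005529 = 8.742e-05 m/day.
Seepage velocity v = q / n_e = 8.742e-05 / 0.07 = 0.001249 m/day.
Travel time t = L / v = 2080 / 0.001249 = 1.666e+06 days = 4560 years.

4560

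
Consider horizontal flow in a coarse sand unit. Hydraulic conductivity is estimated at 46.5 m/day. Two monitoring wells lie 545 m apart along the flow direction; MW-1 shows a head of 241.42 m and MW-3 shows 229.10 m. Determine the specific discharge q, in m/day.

Hydraulic gradient i = (241.42 − 229.10) / 545 = 12.32 / 545 = 0.02261.
Specific discharge q = K · i = 46.50 × 0.02261 = 1.051 m/day.

1.05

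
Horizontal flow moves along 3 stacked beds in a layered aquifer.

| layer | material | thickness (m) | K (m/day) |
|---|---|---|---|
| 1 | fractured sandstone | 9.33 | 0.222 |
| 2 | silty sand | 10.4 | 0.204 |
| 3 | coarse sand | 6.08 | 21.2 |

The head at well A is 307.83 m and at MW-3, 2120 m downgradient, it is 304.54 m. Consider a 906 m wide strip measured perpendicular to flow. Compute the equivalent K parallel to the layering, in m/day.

5.16

Flow is parallel to layering, so each bed carries its own Darcy discharge and the transmissivities add.
Σ(K_i·b_i) = 0.222×9.33 + 0.204×10.4 + 21.2×6.08 = 133.1 m²/day.
Total thickness b = 25.81 m, so K_eq = Σ(K_i·b_i)/b = 5.156 m/day.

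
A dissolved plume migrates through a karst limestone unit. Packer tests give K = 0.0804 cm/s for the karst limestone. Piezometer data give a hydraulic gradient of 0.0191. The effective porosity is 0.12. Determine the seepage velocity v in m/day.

Convert K: 0.0804 cm/s × 864 = 69.47 m/day.
Hydraulic gradient i = 0.0191.
Darcy flux q = K · i = 69.47 × 0.01910 = 1.327 m/day.
Seepage velocity v = q / n_e = 1.327 / 0.12 = 11.06 m/day.

11.1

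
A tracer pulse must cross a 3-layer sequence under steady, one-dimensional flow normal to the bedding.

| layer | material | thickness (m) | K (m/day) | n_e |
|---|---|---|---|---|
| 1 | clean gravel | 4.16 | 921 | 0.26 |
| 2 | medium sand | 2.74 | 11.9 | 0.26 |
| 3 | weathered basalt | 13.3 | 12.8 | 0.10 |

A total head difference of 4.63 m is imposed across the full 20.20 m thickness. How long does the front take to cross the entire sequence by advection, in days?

0.859

With flow normal to the layers, continuity requires the same specific discharge q through every layer.
Σ(b_i/K_i) = 4.16/921 + 2.74/11.9 + 13.3/12.8 = 1.274 d.
q = Δh / Σ(b_i/K_i) = 4.63 / 1.274 = 3.635 m/day.
In each layer the seepage velocity is v_i = q/n_i, so the layer transit time is t_i = b_i·n_i / q:
  layer 1 (clean gravel): t_1 = 4.16 × 0.26 / 3.635 = 0.2976 d
  layer 2 (medium sand): t_2 = 2.74 × 0.26 / 3.635 = 0.1960 d
  layer 3 (weathered basalt): t_3 = 13.3 × 0.10 / 3.635 = 0.3659 d
Total t = Σ t_i = 0.8595 days.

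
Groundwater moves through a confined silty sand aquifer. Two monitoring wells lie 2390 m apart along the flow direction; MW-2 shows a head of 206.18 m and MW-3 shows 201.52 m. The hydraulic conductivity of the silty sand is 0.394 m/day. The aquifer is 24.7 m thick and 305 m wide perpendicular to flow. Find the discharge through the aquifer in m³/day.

5.79

Cross-sectional area A = 305 × 24.7 = 7534 m².
Hydraulic gradient i = (206.18 − 201.52) / 2390 = 4.66 / 2390 = 0.001950.
Darcy's law: Q = K · A · i = 0.3940 × 7534 × 0.001950 = 5.787 m³/day.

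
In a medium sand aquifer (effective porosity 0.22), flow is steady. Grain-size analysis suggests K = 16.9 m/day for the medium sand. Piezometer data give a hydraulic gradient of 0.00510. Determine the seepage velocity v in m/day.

0.392

Hydraulic gradient i = 0.00510.
Darcy flux q = K · i = 16.90 × 0.005100 = 0.08619 m/day.
Seepage velocity v = q / n_e = 0.08619 / 0.22 = 0.3918 m/day.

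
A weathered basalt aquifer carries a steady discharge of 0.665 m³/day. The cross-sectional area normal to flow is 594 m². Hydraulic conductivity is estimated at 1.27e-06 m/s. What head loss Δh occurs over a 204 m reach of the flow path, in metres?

Convert K: 1.27e-06 m/s × 86400 = 0.1097 m/day.
From Q = K·A·i, i = Q / (K·A) = 0.665 / (0.1097 × 594.0) = 0.01020.
Head loss Δh = i · L = 0.01020 × 204 = 2.081 m.

2.08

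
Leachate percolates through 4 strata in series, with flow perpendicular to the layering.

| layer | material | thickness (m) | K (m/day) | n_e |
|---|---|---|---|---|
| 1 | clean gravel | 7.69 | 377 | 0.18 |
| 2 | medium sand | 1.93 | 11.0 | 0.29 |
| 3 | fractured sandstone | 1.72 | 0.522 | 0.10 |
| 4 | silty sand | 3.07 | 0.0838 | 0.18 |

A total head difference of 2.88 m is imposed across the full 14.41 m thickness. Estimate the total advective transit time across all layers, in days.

37.2

With flow normal to the layers, continuity requires the same specific discharge q through every layer.
Σ(b_i/K_i) = 7.69/377 + 1.93/11.0 + 1.72/0.522 + 3.07/0.0838 = 40.13 d.
q = Δh / Σ(b_i/K_i) = 2.88 / 40.13 = 0.07177 m/day.
In each layer the seepage velocity is v_i = q/n_i, so the layer transit time is t_i = b_i·n_i / q:
  layer 1 (clean gravel): t_1 = 7.69 × 0.18 / 0.07177 = 19.29 d
  layer 2 (medium sand): t_2 = 1.93 × 0.29 / 0.07177 = 7.798 d
  layer 3 (fractured sandstone): t_3 = 1.72 × 0.10 / 0.07177 = 2.396 d
  layer 4 (silty sand): t_4 = 3.07 × 0.18 / 0.07177 = 7.699 d
Total t = Σ t_i = 37.18 days.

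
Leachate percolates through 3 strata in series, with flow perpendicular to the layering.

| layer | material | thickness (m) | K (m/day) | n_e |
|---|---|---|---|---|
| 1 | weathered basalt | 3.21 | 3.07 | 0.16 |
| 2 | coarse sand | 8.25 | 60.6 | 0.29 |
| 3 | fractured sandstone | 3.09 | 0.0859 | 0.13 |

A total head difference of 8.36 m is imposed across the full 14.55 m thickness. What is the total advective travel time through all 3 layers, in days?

With flow normal to the layers, continuity requires the same specific discharge q through every layer.
Σ(b_i/K_i) = 3.21/3.07 + 8.25/60.6 + 3.09/0.0859 = 37.15 d.
q = Δh / Σ(b_i/K_i) = 8.36 / 37.15 = 0.2250 m/day.
In each layer the seepage velocity is v_i = q/n_i, so the layer transit time is t_i = b_i·n_i / q:
  layer 1 (weathered basalt): t_1 = 3.21 × 0.16 / 0.2250 = 2.283 d
  layer 2 (coarse sand): t_2 = 8.25 × 0.29 / 0.2250 = 10.63 d
  layer 3 (fractured sandstone): t_3 = 3.09 × 0.13 / 0.2250 = 1.785 d
Total t = Σ t_i = 14.70 days.

14.7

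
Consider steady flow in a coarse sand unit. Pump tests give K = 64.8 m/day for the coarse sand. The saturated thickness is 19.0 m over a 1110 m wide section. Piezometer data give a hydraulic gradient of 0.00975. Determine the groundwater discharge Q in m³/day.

Cross-sectional area A = 1110 × 19.0 = 21090 m².
Hydraulic gradient i = 0.00975.
Darcy's law: Q = K · A · i = 64.80 × 21090 × 0.009750 = 13325 m³/day.

13300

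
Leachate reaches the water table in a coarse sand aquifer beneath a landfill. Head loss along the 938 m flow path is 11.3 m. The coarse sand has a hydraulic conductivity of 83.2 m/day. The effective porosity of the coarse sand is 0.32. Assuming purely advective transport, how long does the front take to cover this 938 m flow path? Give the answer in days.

Hydraulic gradient i = Δh / L = 11.3 / 938 = 0.01205.
Darcy flux q = K · i = 83.20 × 0.01205 = 1.002 m/day.
Seepage velocity v = q / n_e = 1.002 / 0.32 = 3.132 m/day.
Travel time t = L / v = 938 / 3.132 = 299.5 days.

299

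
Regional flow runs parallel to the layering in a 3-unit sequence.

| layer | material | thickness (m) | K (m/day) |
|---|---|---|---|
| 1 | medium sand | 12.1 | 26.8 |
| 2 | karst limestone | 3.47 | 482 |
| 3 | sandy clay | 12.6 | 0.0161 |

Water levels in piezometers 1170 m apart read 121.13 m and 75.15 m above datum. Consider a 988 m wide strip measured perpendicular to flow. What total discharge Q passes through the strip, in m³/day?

77500

Flow is parallel to layering, so each bed carries its own Darcy discharge and the transmissivities add.
Σ(K_i·b_i) = 26.8×12.1 + 482×3.47 + 0.0161×12.6 = 1997 m²/day.
Hydraulic gradient i = (121.13 − 75.15) / 1170 = 45.98 / 1170 = 0.03930.
Q = Σ(K_i·b_i) · W · i = 1997 × 988 × 0.03930 = 77540 m³/day.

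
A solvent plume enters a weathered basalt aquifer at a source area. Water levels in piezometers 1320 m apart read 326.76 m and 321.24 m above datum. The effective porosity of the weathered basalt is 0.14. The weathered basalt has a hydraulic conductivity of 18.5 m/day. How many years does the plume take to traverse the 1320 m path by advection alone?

Hydraulic gradient i = (326.76 − 321.24) / 1320 = 5.52 / 1320 = 0.004182.
Darcy flux q = K · i = 18.50 × 0.004182 = 0.07736 m/day.
Seepage velocity v = q / n_e = 0.07736 / 0.14 = 0.5526 m/day.
Travel time t = L / v = 1320 / 0.5526 = 2389 days = 6.540 years.

6.54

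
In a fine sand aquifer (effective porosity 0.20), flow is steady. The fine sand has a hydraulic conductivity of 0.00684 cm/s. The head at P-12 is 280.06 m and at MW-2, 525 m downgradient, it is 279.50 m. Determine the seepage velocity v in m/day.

Convert K: 0.00684 cm/s × 864 = 5.910 m/day.
Hydraulic gradient i = (280.06 − 279.50) / 525 = 0.56 / 525 = 0.001067.
Darcy flux q = K · i = 5.910 × 0.001067 = 0.006304 m/day.
Seepage velocity v = q / n_e = 0.006304 / 0.20 = 0.03152 m/day.

0.0315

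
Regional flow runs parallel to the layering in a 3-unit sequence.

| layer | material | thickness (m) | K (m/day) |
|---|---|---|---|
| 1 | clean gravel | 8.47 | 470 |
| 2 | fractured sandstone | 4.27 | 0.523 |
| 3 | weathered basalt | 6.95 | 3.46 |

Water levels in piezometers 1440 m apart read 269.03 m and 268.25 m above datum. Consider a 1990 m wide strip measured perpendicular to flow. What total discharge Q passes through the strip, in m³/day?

Flow is parallel to layering, so each bed carries its own Darcy discharge and the transmissivities add.
Σ(K_i·b_i) = 470×8.47 + 0.523×4.27 + 3.46×6.95 = 4007 m²/day.
Hydraulic gradient i = (269.03 − 268.25) / 1440 = 0.78 / 1440 = 0.0005417.
Q = Σ(K_i·b_i) · W · i = 4007 × 1990 × 0.0005417 = 4319 m³/day.

4320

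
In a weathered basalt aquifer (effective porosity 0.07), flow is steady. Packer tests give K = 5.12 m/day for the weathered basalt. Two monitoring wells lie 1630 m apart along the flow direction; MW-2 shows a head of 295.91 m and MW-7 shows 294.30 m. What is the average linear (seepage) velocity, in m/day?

0.0722

Hydraulic gradient i = (295.91 − 294.30) / 1630 = 1.61 / 1630 = 0.0009877.
Darcy flux q = K · i = 5.120 × 0.0009877 = 0.005057 m/day.
Seepage velocity v = q / n_e = 0.005057 / 0.07 = 0.07225 m/day.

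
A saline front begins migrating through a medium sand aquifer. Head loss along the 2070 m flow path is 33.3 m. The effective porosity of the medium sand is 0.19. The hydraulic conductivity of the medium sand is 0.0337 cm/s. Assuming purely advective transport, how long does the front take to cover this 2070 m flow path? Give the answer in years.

2.30

Convert K: 0.0337 cm/s × 864 = 29.12 m/day.
Hydraulic gradient i = Δh / L = 33.3 / 2070 = 0.01609.
Darcy flux q = K · i = 29.12 × 0.01609 = 0.4684 m/day.
Seepage velocity v = q / n_e = 0.4684 / 0.19 = 2.465 m/day.
Travel time t = L / v = 2070 / 2.465 = 839.7 days = 2.299 years.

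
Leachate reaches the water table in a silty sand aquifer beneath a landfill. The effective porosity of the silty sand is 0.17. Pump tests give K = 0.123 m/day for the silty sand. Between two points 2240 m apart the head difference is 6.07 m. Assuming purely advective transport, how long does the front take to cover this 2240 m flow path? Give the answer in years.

3130

Hydraulic gradient i = Δh / L = 6.07 / 2240 = 0.002710.
Darcy flux q = K · i = 0.1230 × 0.002710 = 0.0003333 m/day.
Seepage velocity v = q / n_e = 0.0003333 / 0.17 = 0.001961 m/day.
Travel time t = L / v = 2240 / 0.001961 = 1.142e+06 days = 3128 years.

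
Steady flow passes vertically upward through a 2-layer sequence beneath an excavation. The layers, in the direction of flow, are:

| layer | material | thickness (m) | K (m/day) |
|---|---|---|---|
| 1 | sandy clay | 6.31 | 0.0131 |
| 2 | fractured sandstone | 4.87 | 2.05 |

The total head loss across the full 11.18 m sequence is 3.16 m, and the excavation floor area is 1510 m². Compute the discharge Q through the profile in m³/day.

Flow is perpendicular to layering, so the layers act in series and the equivalent K is the thickness-weighted harmonic mean.
Total thickness L = 6.31 + 4.87 = 11.18 m.
Σ(b_i/K_i) = 6.31/0.0131 + 4.87/2.05 = 484.1 d.
K_eq = L / Σ(b_i/K_i) = 11.18 / 484.1 = 0.02310 m/day.
Q = K_eq · A · (Δh/L) = 0.02310 × 1510 × (3.16/11.18) = 9.858 m³/day.

9.86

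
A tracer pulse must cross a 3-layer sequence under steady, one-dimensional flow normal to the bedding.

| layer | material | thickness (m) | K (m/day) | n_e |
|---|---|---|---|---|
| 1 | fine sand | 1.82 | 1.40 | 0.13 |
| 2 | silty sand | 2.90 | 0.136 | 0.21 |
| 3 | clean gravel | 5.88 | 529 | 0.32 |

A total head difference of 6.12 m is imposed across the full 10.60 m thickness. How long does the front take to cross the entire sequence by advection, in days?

10.1

With flow normal to the layers, continuity requires the same specific discharge q through every layer.
Σ(b_i/K_i) = 1.82/1.40 + 2.90/0.136 + 5.88/529 = 22.63 d.
q = Δh / Σ(b_i/K_i) = 6.12 / 22.63 = 0.2704 m/day.
In each layer the seepage velocity is v_i = q/n_i, so the layer transit time is t_i = b_i·n_i / q:
  layer 1 (fine sand): t_1 = 1.82 × 0.13 / 0.2704 = 0.8751 d
  layer 2 (silty sand): t_2 = 2.90 × 0.21 / 0.2704 = 2.252 d
  layer 3 (clean gravel): t_3 = 5.88 × 0.32 / 0.2704 = 6.959 d
Total t = Σ t_i = 10.09 days.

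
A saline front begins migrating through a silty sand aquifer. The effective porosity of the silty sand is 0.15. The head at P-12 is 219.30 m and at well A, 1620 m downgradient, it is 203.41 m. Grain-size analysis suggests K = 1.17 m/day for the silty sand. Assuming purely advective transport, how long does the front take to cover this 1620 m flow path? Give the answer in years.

58.0

Hydraulic gradient i = (219.30 − 203.41) / 1620 = 15.89 / 1620 = 0.009809.
Darcy flux q = K · i = 1.170 × 0.009809 = 0.01148 m/day.
Seepage velocity v = q / n_e = 0.01148 / 0.15 = 0.07651 m/day.
Travel time t = L / v = 1620 / 0.07651 = 21174 days = 57.97 years.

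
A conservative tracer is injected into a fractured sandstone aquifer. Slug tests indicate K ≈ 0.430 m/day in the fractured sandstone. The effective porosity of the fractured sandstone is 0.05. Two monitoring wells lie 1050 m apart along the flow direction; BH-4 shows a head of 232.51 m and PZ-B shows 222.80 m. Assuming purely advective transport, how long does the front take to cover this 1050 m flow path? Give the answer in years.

36.1

Hydraulic gradient i = (232.51 − 222.80) / 1050 = 9.71 / 1050 = 0.009248.
Darcy flux q = K · i = 0.4300 × 0.009248 = 0.003976 m/day.
Seepage velocity v = q / n_e = 0.003976 / 0.05 = 0.07953 m/day.
Travel time t = L / v = 1050 / 0.07953 = 13203 days = 36.15 years.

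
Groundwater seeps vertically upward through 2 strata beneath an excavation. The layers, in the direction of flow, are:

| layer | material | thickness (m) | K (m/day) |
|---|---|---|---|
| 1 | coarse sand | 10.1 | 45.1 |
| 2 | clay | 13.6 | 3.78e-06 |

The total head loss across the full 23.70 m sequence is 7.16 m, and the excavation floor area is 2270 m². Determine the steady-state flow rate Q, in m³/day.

Flow is perpendicular to layering, so the layers act in series and the equivalent K is the thickness-weighted harmonic mean.
Total thickness L = 10.1 + 13.6 = 23.70 m.
Σ(b_i/K_i) = 10.1/45.1 + 13.6/3.78e-06 = 3.598e+06 d.
K_eq = L / Σ(b_i/K_i) = 23.70 / 3.598e+06 = 6.587e-06 m/day.
Q = K_eq · A · (Δh/L) = 6.587e-06 × 2270 × (7.16/23.70) = 0.004517 m³/day.

0.00452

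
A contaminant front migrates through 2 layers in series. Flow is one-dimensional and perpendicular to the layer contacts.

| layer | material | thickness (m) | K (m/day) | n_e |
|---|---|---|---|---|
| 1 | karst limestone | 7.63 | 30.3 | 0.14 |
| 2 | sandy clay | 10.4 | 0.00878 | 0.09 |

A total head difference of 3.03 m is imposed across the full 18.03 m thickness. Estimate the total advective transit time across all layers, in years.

2.15

With flow normal to the layers, continuity requires the same specific discharge q through every layer.
Σ(b_i/K_i) = 7.63/30.3 + 10.4/0.00878 = 1185 d.
q = Δh / Σ(b_i/K_i) = 3.03 / 1185 = 0.002557 m/day.
In each layer the seepage velocity is v_i = q/n_i, so the layer transit time is t_i = b_i·n_i / q:
  layer 1 (karst limestone): t_1 = 7.63 × 0.14 / 0.002557 = 417.7 d
  layer 2 (sandy clay): t_2 = 10.4 × 0.09 / 0.002557 = 366.0 d
Total t = Σ t_i = 783.7 days = 2.146 years.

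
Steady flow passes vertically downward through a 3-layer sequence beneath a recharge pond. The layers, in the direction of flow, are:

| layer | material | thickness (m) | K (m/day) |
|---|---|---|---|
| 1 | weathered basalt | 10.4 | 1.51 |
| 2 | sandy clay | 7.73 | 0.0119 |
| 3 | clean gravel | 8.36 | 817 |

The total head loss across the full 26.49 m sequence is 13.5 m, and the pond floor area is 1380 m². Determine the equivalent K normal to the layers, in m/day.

0.0404

Flow is perpendicular to layering, so the layers act in series and the equivalent K is the thickness-weighted harmonic mean.
Total thickness L = 10.4 + 7.73 + 8.36 = 26.49 m.
Σ(b_i/K_i) = 10.4/1.51 + 7.73/0.0119 + 8.36/817 = 656.5 d.
K_eq = L / Σ(b_i/K_i) = 26.49 / 656.5 = 0.04035 m/day.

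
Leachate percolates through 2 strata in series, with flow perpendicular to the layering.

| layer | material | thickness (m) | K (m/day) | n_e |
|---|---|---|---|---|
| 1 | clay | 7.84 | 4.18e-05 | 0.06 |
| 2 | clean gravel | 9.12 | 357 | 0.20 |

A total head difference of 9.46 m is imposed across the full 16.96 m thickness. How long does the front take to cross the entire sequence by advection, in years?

With flow normal to the layers, continuity requires the same specific discharge q through every layer.
Σ(b_i/K_i) = 7.84/4.18e-05 + 9.12/357 = 1.876e+05 d.
q = Δh / Σ(b_i/K_i) = 9.46 / 1.876e+05 = 5.044e-05 m/day.
In each layer the seepage velocity is v_i = q/n_i, so the layer transit time is t_i = b_i·n_i / q:
  layer 1 (clay): t_1 = 7.84 × 0.06 / 5.044e-05 = 9326 d
  layer 2 (clean gravel): t_2 = 9.12 × 0.20 / 5.044e-05 = 36164 d
Total t = Σ t_i = 45490 days = 124.5 years.

125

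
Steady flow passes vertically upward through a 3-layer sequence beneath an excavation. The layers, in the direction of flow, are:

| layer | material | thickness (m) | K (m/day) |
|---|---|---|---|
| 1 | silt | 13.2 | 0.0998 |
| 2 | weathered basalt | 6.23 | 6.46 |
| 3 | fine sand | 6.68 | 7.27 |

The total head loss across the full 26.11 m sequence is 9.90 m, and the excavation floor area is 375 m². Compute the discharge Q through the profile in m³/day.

Flow is perpendicular to layering, so the layers act in series and the equivalent K is the thickness-weighted harmonic mean.
Total thickness L = 13.2 + 6.23 + 6.68 = 26.11 m.
Σ(b_i/K_i) = 13.2/0.0998 + 6.23/6.46 + 6.68/7.27 = 134.1 d.
K_eq = L / Σ(b_i/K_i) = 26.11 / 134.1 = 0.1946 m/day.
Q = K_eq · A · (Δh/L) = 0.1946 × 375 × (9.90/26.11) = 27.67 m³/day.

27.7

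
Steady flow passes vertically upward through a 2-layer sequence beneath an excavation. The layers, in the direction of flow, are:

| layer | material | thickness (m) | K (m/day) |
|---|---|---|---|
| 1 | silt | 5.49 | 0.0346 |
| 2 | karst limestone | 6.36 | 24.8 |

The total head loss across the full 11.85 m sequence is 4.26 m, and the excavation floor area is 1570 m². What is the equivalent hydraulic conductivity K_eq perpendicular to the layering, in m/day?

0.0746

Flow is perpendicular to layering, so the layers act in series and the equivalent K is the thickness-weighted harmonic mean.
Total thickness L = 5.49 + 6.36 = 11.85 m.
Σ(b_i/K_i) = 5.49/0.0346 + 6.36/24.8 = 158.9 d.
K_eq = L / Σ(b_i/K_i) = 11.85 / 158.9 = 0.07456 m/day.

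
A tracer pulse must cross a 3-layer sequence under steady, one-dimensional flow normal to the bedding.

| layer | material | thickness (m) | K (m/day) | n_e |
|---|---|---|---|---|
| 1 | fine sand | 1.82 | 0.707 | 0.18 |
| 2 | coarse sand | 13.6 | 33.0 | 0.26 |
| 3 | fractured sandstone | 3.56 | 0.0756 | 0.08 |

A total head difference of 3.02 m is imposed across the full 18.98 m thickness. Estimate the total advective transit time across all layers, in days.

With flow normal to the layers, continuity requires the same specific discharge q through every layer.
Σ(b_i/K_i) = 1.82/0.707 + 13.6/33.0 + 3.56/0.0756 = 50.08 d.
q = Δh / Σ(b_i/K_i) = 3.02 / 50.08 = 0.06031 m/day.
In each layer the seepage velocity is v_i = q/n_i, so the layer transit time is t_i = b_i·n_i / q:
  layer 1 (fine sand): t_1 = 1.82 × 0.18 / 0.06031 = 5.432 d
  layer 2 (coarse sand): t_2 = 13.6 × 0.26 / 0.06031 = 58.63 d
  layer 3 (fractured sandstone): t_3 = 3.56 × 0.08 / 0.06031 = 4.722 d
Total t = Σ t_i = 68.79 days.

68.8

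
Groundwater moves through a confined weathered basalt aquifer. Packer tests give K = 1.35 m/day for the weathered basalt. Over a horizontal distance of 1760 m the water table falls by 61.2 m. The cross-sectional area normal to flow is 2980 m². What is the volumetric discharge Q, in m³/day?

Hydraulic gradient i = Δh / L = 61.2 / 1760 = 0.03477.
Darcy's law: Q = K · A · i = 1.350 × 2980 × 0.03477 = 139.9 m³/day.

140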